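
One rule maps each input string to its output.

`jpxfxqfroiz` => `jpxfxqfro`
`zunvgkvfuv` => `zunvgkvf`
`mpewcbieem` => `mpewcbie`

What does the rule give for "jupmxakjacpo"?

jupmxakjac

The pattern: delete the last 2 characters.
Doing the same to "jupmxakjacpo": "jupmxakjac".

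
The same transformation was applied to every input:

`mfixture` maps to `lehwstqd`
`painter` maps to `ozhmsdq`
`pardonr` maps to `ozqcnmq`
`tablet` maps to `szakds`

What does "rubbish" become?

What's happening: shift every letter 1 place backward in the alphabet (wrapping around).
"rubbish" → "qtaahrg".

qtaahrg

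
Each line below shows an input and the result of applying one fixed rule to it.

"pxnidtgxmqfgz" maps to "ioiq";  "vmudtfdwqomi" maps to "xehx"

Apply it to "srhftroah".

Rule — keep one character in every 3, starting at position 2 (positions 2nd, 5th, 8th, ...), then shift every letter 11 places forward in the alphabet (wrapping around).
For "srhftroah", step one produces "rta"; step two turns that into "cel".

cel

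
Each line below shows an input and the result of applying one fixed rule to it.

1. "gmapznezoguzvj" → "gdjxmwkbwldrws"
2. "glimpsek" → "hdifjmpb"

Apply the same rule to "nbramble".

What's happening: shift every letter 3 places backward in the alphabet (wrapping around), then move the last character to the front.
Starting from "nbramble": after the first operation, "kyoxjyib"; after the second, "bkyoxjyi".

bkyoxjyi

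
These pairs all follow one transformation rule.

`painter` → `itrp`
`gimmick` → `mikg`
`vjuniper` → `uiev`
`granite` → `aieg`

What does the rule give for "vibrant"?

batv

What's happening: keep every other character starting from the first (positions 1st, 3rd, 5th, ...), then move the first character to the end.
For "vibrant", step one produces "vbat"; step two turns that into "batv".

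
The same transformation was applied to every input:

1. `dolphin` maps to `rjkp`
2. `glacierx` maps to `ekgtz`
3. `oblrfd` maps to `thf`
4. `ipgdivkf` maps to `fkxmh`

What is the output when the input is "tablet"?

In each case the input is transformed by: delete the first 3 characters, then shift every letter 2 places forward in the alphabet (wrapping around).
Applying both steps to "tablet": "let", then "ngv".
(Check on "dolphin": → "phin" → "rjkp" ✓)

ngv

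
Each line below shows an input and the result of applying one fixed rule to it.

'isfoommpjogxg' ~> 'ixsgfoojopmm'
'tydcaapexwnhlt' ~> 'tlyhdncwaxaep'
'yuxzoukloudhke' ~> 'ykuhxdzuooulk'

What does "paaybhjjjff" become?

pfajajyjbh

Looking at the pairs, the operation is to delete the last character, then take characters alternately from the front and the back (1st, last, 2nd, 2nd-last, ...).
Working it through for "paaybhjjjff": intermediate "paaybhjjjf", final "pfajajyjbh".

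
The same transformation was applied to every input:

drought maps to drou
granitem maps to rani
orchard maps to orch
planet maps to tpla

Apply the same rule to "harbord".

harb

What's happening: move the last 3 characters to the front (rotate right by 3), then keep only the last 4 characters.
For "harbord", step one produces "ordharb"; step two turns that into "harb".
(Check on "planet": → "netpla" → "tpla" ✓)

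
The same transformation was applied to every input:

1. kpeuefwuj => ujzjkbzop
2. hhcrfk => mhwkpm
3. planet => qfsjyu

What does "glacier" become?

Each output is the input with this applied: move the first character to the end, then shift every letter 5 places forward in the alphabet (wrapping around).
Starting from "glacier": after the first operation, "lacierg"; after the second, "qfhnjwl".
(Check on "kpeuefwuj": → "peuefwujk" → "ujzjkbzop" ✓)

qfhnjwl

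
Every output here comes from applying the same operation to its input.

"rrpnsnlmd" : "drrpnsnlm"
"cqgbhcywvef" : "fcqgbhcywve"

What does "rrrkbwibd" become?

drrrkbwib

Rule — move the last character to the front.
Doing the same to "rrrkbwibd": "drrrkbwib".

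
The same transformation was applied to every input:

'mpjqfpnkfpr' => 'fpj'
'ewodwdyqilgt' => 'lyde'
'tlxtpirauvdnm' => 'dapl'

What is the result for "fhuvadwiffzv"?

Rule — reverse the string, then keep one character in every 3, starting at position 3 (positions 3rd, 6th, 9th, ...).
Working it through for "fhuvadwiffzv": intermediate "vzffiwdavuhf", final "fwvf".
(Check on "tlxtpirauvdnm": → "mndvuariptxlt" → "dapl" ✓)

fwvf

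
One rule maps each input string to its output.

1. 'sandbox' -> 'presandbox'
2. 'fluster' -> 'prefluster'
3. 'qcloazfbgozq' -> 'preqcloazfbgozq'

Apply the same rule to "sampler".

presampler

In each case the input is transformed by: prepend "pre".
Applying that to "sampler" gives "presampler".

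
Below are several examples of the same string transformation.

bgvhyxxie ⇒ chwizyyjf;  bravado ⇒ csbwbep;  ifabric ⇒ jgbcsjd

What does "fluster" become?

gmvtufs

The rule is to shift every letter 1 place forward in the alphabet (wrapping around).
"fluster" → "gmvtufs".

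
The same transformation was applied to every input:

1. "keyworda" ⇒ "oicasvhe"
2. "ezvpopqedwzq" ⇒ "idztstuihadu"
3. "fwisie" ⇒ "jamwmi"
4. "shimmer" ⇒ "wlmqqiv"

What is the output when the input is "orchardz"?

svglevhd

What's happening: shift every letter 4 places forward in the alphabet (wrapping around).
"orchardz" → "svglevhd".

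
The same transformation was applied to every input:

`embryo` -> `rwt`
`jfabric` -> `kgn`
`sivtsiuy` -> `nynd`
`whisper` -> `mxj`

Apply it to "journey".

The rule is to shift every letter 5 places forward in the alphabet (wrapping around), then keep every other character starting from the second (positions 2nd, 4th, 6th, ...).
Doing the same to "journey": "twj".

twj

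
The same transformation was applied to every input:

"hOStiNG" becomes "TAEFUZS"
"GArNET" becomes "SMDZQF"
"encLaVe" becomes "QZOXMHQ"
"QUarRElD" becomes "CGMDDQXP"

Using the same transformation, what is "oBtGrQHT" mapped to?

ANFSDCTF

The transformation: shift every letter 12 places forward in the alphabet (wrapping around), then convert every letter to uppercase.
For "oBtGrQHT" the result is "ANFSDCTF".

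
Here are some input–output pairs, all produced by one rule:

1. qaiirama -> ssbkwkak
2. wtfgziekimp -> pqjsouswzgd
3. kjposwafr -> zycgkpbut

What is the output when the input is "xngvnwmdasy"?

qfxgwnkcihx

In each case the input is transformed by: move the first 2 characters to the end (rotate left by 2), then shift every letter 10 places forward in the alphabet (wrapping around).
On "xngvnwmdasy" that produces "qfxgwnkcihx".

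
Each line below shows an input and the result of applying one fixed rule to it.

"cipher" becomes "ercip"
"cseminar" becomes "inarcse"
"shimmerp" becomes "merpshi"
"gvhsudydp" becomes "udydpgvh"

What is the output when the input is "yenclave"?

Each output is the input with this applied: move the first 3 characters to the end (rotate left by 3), then delete the first character.
Working it through for "yenclave": intermediate "claveyen", final "laveyen".

laveyen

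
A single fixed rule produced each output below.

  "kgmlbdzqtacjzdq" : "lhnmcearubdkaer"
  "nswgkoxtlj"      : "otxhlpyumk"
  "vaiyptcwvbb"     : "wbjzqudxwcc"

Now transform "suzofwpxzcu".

tvapgxqyadv

Each output is the input with this applied: shift every letter 1 place forward in the alphabet (wrapping around).
On "suzofwpxzcu" that produces "tvapgxqyadv".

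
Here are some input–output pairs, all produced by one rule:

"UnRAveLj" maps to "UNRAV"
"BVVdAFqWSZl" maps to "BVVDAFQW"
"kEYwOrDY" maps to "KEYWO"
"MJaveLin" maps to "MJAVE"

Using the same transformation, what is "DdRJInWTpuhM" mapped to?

DDRJINWTP

Looking at the pairs, the operation is to delete the last 3 characters, then convert every letter to uppercase.
Applying both steps to "DdRJInWTpuhM": "DdRJInWTp", then "DDRJINWTP".
(Check on "BVVdAFqWSZl": → "BVVdAFqW" → "BVVDAFQW" ✓)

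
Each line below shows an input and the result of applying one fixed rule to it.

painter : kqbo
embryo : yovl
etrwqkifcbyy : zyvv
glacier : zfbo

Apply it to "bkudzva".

awsx

What's happening: shift every letter 3 places backward in the alphabet (wrapping around), then keep only the last 4 characters.
Working it through for "bkudzva": intermediate "yhrawsx", final "awsx".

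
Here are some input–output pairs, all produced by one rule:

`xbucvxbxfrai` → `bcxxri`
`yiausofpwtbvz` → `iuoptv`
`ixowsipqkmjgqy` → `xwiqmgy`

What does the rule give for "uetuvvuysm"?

euvym

The pattern: keep every other character starting from the second (positions 2nd, 4th, 6th, ...).
Applying that to "uetuvvuysm" gives "euvym".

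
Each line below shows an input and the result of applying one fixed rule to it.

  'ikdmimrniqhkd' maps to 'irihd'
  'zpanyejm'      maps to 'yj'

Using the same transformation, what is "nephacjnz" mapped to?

ajz

Each output is the input with this applied: delete the first 3 characters, then keep every other character starting from the second (positions 2nd, 4th, 6th, ...).
Applying both steps to "nephacjnz": "hacjnz", then "ajz".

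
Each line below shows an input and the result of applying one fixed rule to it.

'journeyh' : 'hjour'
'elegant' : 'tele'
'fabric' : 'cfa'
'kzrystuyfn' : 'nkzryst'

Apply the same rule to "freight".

What's happening: move the last character to the front, then delete the last 3 characters.
For "freight", step one produces "tfreigh"; step two turns that into "tfre".

tfre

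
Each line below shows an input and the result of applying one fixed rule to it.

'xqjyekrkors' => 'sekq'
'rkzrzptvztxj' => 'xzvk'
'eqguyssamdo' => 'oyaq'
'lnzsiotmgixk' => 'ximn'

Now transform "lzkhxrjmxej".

jxmz

In each case the input is transformed by: keep one character in every 3, starting at position 2 (positions 2nd, 5th, 8th, ...), then swap the first and last characters.
Applying that to "lzkhxrjmxej" gives "jxmz".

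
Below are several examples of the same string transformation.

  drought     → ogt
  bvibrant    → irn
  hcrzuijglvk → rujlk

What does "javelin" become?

vln

Looking at the pairs, the operation is to delete the first 2 characters, then keep every other character starting from the first (positions 1st, 3rd, 5th, ...).
On "javelin": the first step gives "velin", and the second then gives "vln".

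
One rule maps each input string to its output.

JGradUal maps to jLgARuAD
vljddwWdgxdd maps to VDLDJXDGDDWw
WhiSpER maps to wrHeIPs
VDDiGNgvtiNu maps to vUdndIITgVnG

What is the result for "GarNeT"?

gtAERn

The pattern: take characters alternately from the front and the back (1st, last, 2nd, 2nd-last, ...), then flip the case of every letter.
Starting from "GarNeT": after the first operation, "GTaerN"; after the second, "gtAERn".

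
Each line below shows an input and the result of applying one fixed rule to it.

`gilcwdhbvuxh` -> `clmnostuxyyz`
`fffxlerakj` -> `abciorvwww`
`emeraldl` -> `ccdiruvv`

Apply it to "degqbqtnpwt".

The transformation: shift every letter 9 places backward in the alphabet (wrapping around), then sort the characters into alphabetical order.
Applying both steps to "degqbqtnpwt": "uvxhshkegnk", then "eghhkknsuvx".
(Check on "emeraldl": → "vdvircuc" → "ccdiruvv" ✓)

eghhkknsuvx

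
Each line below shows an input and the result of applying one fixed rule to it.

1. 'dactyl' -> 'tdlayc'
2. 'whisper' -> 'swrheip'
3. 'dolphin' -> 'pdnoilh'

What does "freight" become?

iftrheg

The transformation: take characters alternately from the front and the back (1st, last, 2nd, 2nd-last, ...), then move the last character to the front.
Applying that to "freight" gives "iftrheg".
(Check on "dolphin": → "dnoilhp" → "pdnoilh" ✓)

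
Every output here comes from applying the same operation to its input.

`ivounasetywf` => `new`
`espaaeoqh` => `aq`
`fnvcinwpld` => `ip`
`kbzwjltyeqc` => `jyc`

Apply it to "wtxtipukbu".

Looking at the pairs, the operation is to delete the first 2 characters, then keep one character in every 3, starting at position 3 (positions 3rd, 6th, 9th, ...).
Applying both steps to "wtxtipukbu": "xtipukbu", then "ik".

ik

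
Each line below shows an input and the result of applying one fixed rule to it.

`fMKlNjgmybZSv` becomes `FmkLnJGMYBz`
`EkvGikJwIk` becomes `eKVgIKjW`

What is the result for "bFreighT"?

Looking at the pairs, the operation is to delete the last 2 characters, then flip the case of every letter.
On "bFreighT": the first step gives "bFreig", and the second then gives "BfREIG".

BfREIG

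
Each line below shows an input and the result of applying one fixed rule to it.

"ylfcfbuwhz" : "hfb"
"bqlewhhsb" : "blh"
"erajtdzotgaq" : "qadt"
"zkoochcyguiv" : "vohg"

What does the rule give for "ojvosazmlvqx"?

xval

In each case the input is transformed by: keep one character in every 3, starting at position 3 (positions 3rd, 6th, 9th, ...), then move the last character to the front.
For "ojvosazmlvqx", step one produces "valx"; step two turns that into "xval".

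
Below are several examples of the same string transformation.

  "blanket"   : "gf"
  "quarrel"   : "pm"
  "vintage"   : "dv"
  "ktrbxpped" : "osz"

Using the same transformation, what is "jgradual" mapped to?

In each case the input is transformed by: shift every letter 5 places backward in the alphabet (wrapping around), then keep one character in every 3, starting at position 2 (positions 2nd, 5th, 8th, ...).
Starting from "jgradual": after the first operation, "ebmvypvg"; after the second, "byg".

byg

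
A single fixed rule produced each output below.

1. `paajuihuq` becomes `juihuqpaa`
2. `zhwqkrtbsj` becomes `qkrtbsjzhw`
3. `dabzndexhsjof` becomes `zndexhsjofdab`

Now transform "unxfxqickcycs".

fxqickcycsunx

The rule is to move the first 3 characters to the end (rotate left by 3).
For "unxfxqickcycs" the result is "fxqickcycsunx".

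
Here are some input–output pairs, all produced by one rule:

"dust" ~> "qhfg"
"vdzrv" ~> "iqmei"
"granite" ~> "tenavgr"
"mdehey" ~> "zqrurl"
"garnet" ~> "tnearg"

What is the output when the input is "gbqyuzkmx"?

todlhmxzk

In each case the input is transformed by: shift every letter 13 places forward in the alphabet (wrapping around) — i.e. ROT13.
"gbqyuzkmx" → "todlhmxzk".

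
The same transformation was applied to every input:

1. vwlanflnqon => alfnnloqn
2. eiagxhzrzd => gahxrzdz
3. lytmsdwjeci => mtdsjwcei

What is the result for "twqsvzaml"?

sqzvmal

In each case the input is transformed by: swap each adjacent pair of characters (1↔2, 3↔4, ...), then delete the first 2 characters.
Starting from "twqsvzaml": after the first operation, "wtsqzvmal"; after the second, "sqzvmal".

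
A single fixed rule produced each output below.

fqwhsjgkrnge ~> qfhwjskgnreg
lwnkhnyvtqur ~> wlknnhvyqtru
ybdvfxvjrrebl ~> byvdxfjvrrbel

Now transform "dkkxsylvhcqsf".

Each output is the input with this applied: swap each adjacent pair of characters (1↔2, 3↔4, ...).
For "dkkxsylvhcqsf" the result is "kdxkysvlchsqf".

kdxkysvlchsqf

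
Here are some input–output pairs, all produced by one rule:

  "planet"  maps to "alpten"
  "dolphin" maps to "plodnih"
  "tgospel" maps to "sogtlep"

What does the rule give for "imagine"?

gamieni

Rule — move the last 3 characters to the front (rotate right by 3), then reverse the string.
Starting from "imagine": after the first operation, "ineimag"; after the second, "gamieni".
(Check on "dolphin": → "hindolp" → "plodnih" ✓)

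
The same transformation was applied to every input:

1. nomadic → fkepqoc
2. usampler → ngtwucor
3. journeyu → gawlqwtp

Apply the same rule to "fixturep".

What's happening: move the last 3 characters to the front (rotate right by 3), then shift every letter 2 places forward in the alphabet (wrapping around).
Starting from "fixturep": after the first operation, "repfixtu"; after the second, "tgrhkzvw".

tgrhkzvw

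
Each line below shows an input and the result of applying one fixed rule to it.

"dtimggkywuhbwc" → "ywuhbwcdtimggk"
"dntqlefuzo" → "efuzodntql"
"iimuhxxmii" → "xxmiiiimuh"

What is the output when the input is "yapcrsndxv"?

The pattern: swap the front and back halves of the string.
Doing the same to "yapcrsndxv": "sndxvyapcr".

sndxvyapcr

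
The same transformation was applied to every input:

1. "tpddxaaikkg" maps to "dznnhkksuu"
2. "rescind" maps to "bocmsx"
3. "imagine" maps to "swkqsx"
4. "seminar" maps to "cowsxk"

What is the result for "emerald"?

owobkv

Looking at the pairs, the operation is to shift every letter 10 places forward in the alphabet (wrapping around), then delete the last character.
For "emerald", step one produces "owobkvn"; step two turns that into "owobkv".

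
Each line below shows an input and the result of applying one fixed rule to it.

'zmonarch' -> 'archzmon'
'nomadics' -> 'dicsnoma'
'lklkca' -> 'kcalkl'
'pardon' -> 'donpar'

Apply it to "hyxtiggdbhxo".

Each output is the input with this applied: swap the front and back halves of the string.
Doing the same to "hyxtiggdbhxo": "gdbhxohyxtig".

gdbhxohyxtig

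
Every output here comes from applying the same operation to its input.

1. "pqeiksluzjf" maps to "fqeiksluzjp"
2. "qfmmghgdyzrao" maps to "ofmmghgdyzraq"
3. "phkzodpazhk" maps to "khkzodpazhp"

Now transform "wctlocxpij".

jctlocxpiw

What's happening: swap the first and last characters.
So "wctlocxpij" becomes "jctlocxpiw".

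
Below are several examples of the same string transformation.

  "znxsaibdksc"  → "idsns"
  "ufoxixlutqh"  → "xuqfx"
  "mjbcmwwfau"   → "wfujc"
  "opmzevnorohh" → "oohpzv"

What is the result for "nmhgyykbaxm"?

ybxmg

Each output is the input with this applied: keep every other character starting from the second (positions 2nd, 4th, 6th, ...), then move the last 3 characters to the front (rotate right by 3).
For "nmhgyykbaxm", step one produces "mgybx"; step two turns that into "ybxmg".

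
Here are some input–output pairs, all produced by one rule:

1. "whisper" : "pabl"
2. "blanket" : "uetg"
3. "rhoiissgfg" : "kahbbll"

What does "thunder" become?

Each output is the input with this applied: delete the last 3 characters, then shift every letter 7 places backward in the alphabet (wrapping around).
Working it through for "thunder": intermediate "thun", final "mang".

mang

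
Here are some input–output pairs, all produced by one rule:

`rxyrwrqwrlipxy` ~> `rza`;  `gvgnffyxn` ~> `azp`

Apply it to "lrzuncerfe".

thg

The pattern: shift every letter 2 places forward in the alphabet (wrapping around), then keep only the last 3 characters.
Applying both steps to "lrzuncerfe": "ntbwpegthg", then "thg".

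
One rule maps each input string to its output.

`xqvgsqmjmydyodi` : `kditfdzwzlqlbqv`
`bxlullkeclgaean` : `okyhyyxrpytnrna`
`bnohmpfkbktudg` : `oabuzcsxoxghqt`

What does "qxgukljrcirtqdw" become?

The pattern: shift every letter 13 places forward in the alphabet (wrapping around) — i.e. ROT13.
For "qxgukljrcirtqdw" the result is "dkthxywepvegdqj".

dkthxywepvegdqj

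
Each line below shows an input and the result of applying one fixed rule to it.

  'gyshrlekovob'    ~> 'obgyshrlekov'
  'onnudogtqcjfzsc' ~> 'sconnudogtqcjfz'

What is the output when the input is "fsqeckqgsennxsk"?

skfsqeckqgsennx

Rule — move the last 2 characters to the front (rotate right by 2).
Doing the same to "fsqeckqgsennxsk": "skfsqeckqgsennx".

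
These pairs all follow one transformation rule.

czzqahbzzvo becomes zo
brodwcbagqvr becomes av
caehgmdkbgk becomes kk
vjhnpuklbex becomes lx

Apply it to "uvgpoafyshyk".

The pattern: keep one character in every 3, starting at position 2 (positions 2nd, 5th, 8th, ...), then keep only the last 2 characters.
Working it through for "uvgpoafyshyk": intermediate "voyy", final "yy".

yy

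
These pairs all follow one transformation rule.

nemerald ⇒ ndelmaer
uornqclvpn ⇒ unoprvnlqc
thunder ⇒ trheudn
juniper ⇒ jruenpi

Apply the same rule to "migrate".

Looking at the pairs, the operation is to take characters alternately from the front and the back (1st, last, 2nd, 2nd-last, ...).
On "migrate" that produces "meitgar".

meitgar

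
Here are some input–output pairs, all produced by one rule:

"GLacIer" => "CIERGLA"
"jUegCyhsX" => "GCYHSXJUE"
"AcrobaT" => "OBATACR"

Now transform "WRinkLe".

What's happening: move the first 3 characters to the end (rotate left by 3), then convert every letter to uppercase.
Applying both steps to "WRinkLe": "nkLeWRi", then "NKLEWRI".

NKLEWRI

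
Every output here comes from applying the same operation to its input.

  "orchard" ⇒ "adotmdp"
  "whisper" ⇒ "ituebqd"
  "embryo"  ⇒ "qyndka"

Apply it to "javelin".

The pattern: shift every letter 12 places forward in the alphabet (wrapping around).
Applying that to "javelin" gives "vmhqxuz".

vmhqxuz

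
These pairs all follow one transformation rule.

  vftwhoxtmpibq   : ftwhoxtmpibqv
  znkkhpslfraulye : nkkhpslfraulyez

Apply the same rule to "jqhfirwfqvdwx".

qhfirwfqvdwxj

The transformation: move the first character to the end.
Applying that to "jqhfirwfqvdwx" gives "qhfirwfqvdwxj".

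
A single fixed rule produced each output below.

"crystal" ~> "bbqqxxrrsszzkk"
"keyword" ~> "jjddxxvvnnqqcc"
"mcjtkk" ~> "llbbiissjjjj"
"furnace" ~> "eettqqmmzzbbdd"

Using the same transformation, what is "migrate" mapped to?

The rule is to double every character, then shift every letter 1 place backward in the alphabet (wrapping around).
Starting from "migrate": after the first operation, "mmiiggrraattee"; after the second, "llhhffqqzzssdd".

llhhffqqzzssdd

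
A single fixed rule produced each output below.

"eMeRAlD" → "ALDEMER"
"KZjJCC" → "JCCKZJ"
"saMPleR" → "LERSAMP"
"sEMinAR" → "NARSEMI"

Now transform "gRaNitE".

The transformation: move the last 3 characters to the front (rotate right by 3), then convert every letter to uppercase.
On "gRaNitE": the first step gives "itEgRaN", and the second then gives "ITEGRAN".

ITEGRAN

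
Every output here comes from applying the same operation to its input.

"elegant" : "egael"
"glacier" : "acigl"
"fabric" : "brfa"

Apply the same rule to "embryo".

Looking at the pairs, the operation is to delete the last 2 characters, then move the first 2 characters to the end (rotate left by 2).
For "embryo", step one produces "embr"; step two turns that into "brem".
(Check on "glacier": → "glaci" → "acigl" ✓)

brem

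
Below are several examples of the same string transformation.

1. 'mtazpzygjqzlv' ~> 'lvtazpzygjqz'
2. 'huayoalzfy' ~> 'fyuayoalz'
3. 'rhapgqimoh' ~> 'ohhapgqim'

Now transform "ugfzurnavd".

In each case the input is transformed by: delete the first character, then move the last 2 characters to the front (rotate right by 2).
Applying that to "ugfzurnavd" gives "vdgfzurna".
(Check on "huayoalzfy": → "uayoalzfy" → "fyuayoalz" ✓)

vdgfzurna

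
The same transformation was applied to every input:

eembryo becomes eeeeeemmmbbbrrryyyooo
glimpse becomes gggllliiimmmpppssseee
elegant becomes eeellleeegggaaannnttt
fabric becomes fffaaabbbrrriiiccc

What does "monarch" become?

mmmooonnnaaarrrccchhh

What's happening: repeat every character 3 times.
On "monarch" that produces "mmmooonnnaaarrrccchhh".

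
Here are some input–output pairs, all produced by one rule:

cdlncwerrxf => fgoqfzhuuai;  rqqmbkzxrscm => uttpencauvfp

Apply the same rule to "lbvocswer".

oeyrfvzhu

The pattern: shift every letter 3 places forward in the alphabet (wrapping around).
For "lbvocswer" the result is "oeyrfvzhu".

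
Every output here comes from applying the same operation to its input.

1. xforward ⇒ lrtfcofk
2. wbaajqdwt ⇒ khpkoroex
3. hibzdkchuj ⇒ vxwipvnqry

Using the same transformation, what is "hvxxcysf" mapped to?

The rule is to take characters alternately from the front and the back (1st, last, 2nd, 2nd-last, ...), then shift every letter 12 places backward in the alphabet (wrapping around).
Applying both steps to "hvxxcysf": "hfvsxyxc", then "vtjglmlq".

vtjglmlq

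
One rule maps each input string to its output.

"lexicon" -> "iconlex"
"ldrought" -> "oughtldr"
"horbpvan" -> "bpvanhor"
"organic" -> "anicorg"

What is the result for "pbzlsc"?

Looking at the pairs, the operation is to move the first 3 characters to the end (rotate left by 3).
For "pbzlsc" the result is "lscpbz".

lscpbz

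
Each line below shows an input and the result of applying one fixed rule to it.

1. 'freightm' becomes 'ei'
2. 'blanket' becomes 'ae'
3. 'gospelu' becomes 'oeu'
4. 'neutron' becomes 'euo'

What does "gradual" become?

aua

Each output is the input with this applied: keep only the vowels.
"gradual" → "aua".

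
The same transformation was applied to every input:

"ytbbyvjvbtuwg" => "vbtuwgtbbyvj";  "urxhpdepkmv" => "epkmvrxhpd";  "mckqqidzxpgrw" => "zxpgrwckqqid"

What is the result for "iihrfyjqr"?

yjqrihrf

Each output is the input with this applied: delete the first character, then swap the front and back halves of the string.
"iihrfyjqr" → "ihrfyjqr" → "yjqrihrf".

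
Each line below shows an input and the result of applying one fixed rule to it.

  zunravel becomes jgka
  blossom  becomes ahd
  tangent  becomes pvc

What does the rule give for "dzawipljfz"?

Rule — keep every other character starting from the second (positions 2nd, 4th, 6th, ...), then shift every letter 11 places backward in the alphabet (wrapping around).
Applying both steps to "dzawipljfz": "zwpjz", then "oleyo".
(Check on "zunravel": → "urvl" → "jgka" ✓)

oleyo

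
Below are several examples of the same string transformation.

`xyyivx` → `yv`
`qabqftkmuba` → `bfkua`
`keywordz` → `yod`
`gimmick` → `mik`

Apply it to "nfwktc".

The transformation: delete the first character, then keep every other character starting from the second (positions 2nd, 4th, 6th, ...).
"nfwktc" → "fwktc" → "wt".

wt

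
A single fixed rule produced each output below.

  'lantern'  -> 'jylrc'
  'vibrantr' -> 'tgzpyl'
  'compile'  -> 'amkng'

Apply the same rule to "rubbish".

pszzg

The transformation: shift every letter 2 places backward in the alphabet (wrapping around), then delete the last 2 characters.
Applying both steps to "rubbish": "pszzgqf", then "pszzg".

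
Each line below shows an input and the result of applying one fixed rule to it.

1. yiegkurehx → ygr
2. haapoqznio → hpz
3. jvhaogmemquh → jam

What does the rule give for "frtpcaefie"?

The rule is to delete the last 3 characters, then keep one character in every 3, starting at position 1 (positions 1st, 4th, 7th, ...).
For "frtpcaefie", step one produces "frtpcae"; step two turns that into "fpe".
(Check on "haapoqznio": → "haapoqz" → "hpz" ✓)

fpe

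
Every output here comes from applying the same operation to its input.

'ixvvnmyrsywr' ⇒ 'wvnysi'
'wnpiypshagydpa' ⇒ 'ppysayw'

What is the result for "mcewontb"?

The pattern: keep every other character starting from the first (positions 1st, 3rd, 5th, ...), then swap the first and last characters.
Applying both steps to "mcewontb": "meot", then "teom".

teom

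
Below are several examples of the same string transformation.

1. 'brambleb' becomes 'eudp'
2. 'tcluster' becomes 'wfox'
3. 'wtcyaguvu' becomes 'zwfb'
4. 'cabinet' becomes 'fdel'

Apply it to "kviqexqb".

nylt

The transformation: shift every letter 3 places forward in the alphabet (wrapping around), then keep only the first 4 characters.
Working it through for "kviqexqb": intermediate "nylthate", final "nylt".
(Check on "tcluster": → "wfoxvwhu" → "wfox" ✓)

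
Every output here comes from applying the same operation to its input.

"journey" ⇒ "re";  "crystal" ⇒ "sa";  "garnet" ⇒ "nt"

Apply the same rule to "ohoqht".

qt

The pattern: keep every other character starting from the second (positions 2nd, 4th, 6th, ...), then delete the first character.
Applying both steps to "ohoqht": "hqt", then "qt".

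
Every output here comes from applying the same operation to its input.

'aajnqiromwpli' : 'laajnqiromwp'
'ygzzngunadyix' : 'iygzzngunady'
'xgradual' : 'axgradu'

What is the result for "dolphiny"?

Rule — delete the last character, then move the last character to the front.
"dolphiny" → "dolphin" → "ndolphi".

ndolphi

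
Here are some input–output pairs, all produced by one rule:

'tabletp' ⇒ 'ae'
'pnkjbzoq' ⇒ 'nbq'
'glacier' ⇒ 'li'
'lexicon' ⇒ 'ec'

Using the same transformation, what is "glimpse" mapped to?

The pattern: keep one character in every 3, starting at position 2 (positions 2nd, 5th, 8th, ...).
For "glimpse" the result is "lp".

lp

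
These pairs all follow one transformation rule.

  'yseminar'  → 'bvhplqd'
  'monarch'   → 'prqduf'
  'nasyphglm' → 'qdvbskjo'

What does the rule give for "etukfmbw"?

hwxnipe

The transformation: shift every letter 3 places forward in the alphabet (wrapping around), then delete the last character.
"etukfmbw" → "hwxnipez" → "hwxnipe".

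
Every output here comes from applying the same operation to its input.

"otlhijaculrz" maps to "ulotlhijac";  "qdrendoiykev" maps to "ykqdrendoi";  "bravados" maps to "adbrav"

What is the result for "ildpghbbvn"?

Rule — delete the last 2 characters, then move the last 2 characters to the front (rotate right by 2).
For "ildpghbbvn", step one produces "ildpghbb"; step two turns that into "bbildpgh".
(Check on "qdrendoiykev": → "qdrendoiyk" → "ykqdrendoi" ✓)

bbildpgh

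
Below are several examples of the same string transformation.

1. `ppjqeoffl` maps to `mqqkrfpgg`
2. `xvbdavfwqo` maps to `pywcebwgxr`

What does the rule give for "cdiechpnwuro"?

The pattern: shift every letter 1 place forward in the alphabet (wrapping around), then move the last character to the front.
On "cdiechpnwuro": the first step gives "dejfdiqoxvsp", and the second then gives "pdejfdiqoxvs".
(Check on "ppjqeoffl": → "qqkrfpggm" → "mqqkrfpgg" ✓)

pdejfdiqoxvs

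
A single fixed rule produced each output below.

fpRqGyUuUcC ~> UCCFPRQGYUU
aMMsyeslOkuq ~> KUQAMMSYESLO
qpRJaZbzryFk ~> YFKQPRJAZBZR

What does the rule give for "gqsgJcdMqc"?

Looking at the pairs, the operation is to move the last 3 characters to the front (rotate right by 3), then convert every letter to uppercase.
Starting from "gqsgJcdMqc": after the first operation, "MqcgqsgJcd"; after the second, "MQCGQSGJCD".

MQCGQSGJCD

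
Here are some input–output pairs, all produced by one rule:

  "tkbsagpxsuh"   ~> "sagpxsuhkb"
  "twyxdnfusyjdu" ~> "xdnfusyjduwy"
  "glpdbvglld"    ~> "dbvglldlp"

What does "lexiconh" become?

iconhex

The transformation: delete the first character, then move the first 2 characters to the end (rotate left by 2).
Starting from "lexiconh": after the first operation, "exiconh"; after the second, "iconhex".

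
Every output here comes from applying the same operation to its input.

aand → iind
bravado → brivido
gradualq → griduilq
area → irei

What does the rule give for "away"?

iwiy

Looking at the pairs, the operation is to replace every "a" with "i".
For "away" the result is "iwiy".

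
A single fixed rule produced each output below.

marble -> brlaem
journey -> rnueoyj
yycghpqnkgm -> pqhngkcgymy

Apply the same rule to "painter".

ntiearp

The transformation: take characters alternately from the front and the back (1st, last, 2nd, 2nd-last, ...), then reverse the string.
Starting from "painter": after the first operation, "praeitn"; after the second, "ntiearp".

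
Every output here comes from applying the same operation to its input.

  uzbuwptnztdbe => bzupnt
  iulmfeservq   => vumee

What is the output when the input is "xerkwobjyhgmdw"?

wekojhm

What's happening: keep every other character starting from the second (positions 2nd, 4th, 6th, ...), then move the last character to the front.
"xerkwobjyhgmdw" → "ekojhmw" → "wekojhm".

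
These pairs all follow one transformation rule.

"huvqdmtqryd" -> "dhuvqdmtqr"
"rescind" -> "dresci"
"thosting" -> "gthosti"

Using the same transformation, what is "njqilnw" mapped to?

The rule is to move the last character to the front, then delete the last character.
"njqilnw" → "wnjqiln" → "wnjqil".

wnjqil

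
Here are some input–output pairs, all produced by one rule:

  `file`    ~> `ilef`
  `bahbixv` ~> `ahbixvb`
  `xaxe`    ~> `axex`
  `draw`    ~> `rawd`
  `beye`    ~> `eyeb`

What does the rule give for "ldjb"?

The pattern: move the first character to the end.
For "ldjb" the result is "djbl".

djbl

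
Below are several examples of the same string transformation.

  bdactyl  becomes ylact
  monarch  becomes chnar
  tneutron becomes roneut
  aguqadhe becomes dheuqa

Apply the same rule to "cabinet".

What's happening: delete the first 2 characters, then move the first 3 characters to the end (rotate left by 3).
Applying that to "cabinet" gives "etbin".

etbin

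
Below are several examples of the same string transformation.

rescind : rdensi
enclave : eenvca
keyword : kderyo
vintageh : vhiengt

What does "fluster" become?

frleut

The pattern: take characters alternately from the front and the back (1st, last, 2nd, 2nd-last, ...), then delete the last character.
For "fluster", step one produces "frleuts"; step two turns that into "frleut".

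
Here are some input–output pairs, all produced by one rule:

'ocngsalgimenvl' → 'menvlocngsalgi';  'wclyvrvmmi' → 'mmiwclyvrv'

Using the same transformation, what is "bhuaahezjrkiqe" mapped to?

The rule is to move the first 2 characters to the end (rotate left by 2), then swap the front and back halves of the string.
For "bhuaahezjrkiqe" the result is "rkiqebhuaahezj".

rkiqebhuaahezj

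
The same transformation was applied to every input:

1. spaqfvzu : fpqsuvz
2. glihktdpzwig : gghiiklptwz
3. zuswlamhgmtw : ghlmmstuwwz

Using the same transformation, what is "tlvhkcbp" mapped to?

Looking at the pairs, the operation is to sort the characters into alphabetical order, then delete the first character.
Doing the same to "tlvhkcbp": "chklptv".

chklptv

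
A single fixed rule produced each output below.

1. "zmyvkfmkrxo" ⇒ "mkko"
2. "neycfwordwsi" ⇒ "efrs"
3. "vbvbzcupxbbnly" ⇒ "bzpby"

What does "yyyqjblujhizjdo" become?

The pattern: keep one character in every 3, starting at position 2 (positions 2nd, 5th, 8th, ...).
Applying that to "yyyqjblujhizjdo" gives "yjuid".

yjuid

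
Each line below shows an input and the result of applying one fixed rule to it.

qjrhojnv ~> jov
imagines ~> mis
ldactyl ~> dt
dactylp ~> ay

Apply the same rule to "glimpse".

lp

Each output is the input with this applied: keep one character in every 3, starting at position 2 (positions 2nd, 5th, 8th, ...).
Doing the same to "glimpse": "lp".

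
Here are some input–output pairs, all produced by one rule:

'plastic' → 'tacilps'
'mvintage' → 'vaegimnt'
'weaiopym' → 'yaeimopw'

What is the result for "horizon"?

Each output is the input with this applied: sort the characters into alphabetical order, then move the last character to the front.
So "horizon" becomes "zhinoor".
(Check on "mvintage": → "aegimntv" → "vaegimnt" ✓)

zhinoor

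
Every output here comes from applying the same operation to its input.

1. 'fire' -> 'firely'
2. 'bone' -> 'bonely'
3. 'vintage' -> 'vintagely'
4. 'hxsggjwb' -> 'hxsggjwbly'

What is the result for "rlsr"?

rlsrly

What's happening: append "ly".
"rlsr" → "rlsrly".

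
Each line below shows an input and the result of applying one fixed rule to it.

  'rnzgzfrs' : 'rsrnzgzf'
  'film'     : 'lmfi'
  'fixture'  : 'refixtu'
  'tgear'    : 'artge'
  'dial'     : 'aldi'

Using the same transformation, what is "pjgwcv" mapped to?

cvpjgw

Looking at the pairs, the operation is to move the last 2 characters to the front (rotate right by 2).
For "pjgwcv" the result is "cvpjgw".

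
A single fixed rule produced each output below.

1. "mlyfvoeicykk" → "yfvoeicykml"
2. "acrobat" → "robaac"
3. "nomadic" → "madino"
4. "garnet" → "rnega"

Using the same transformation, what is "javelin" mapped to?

velija

In each case the input is transformed by: delete the last character, then move the first 2 characters to the end (rotate left by 2).
Starting from "javelin": after the first operation, "javeli"; after the second, "velija".
(Check on "mlyfvoeicykk": → "mlyfvoeicyk" → "yfvoeicykml" ✓)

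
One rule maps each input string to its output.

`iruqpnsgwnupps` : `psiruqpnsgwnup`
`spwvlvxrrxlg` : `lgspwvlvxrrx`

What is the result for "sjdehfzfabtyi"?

yisjdehfzfabt

Looking at the pairs, the operation is to move the last 2 characters to the front (rotate right by 2).
On "sjdehfzfabtyi" that produces "yisjdehfzfabt".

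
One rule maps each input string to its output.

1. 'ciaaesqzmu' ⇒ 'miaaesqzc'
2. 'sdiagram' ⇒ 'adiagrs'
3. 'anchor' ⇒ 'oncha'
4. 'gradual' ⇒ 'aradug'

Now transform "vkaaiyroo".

The transformation: delete the last character, then swap the first and last characters.
On "vkaaiyroo": the first step gives "vkaaiyro", and the second then gives "okaaiyrv".

okaaiyrv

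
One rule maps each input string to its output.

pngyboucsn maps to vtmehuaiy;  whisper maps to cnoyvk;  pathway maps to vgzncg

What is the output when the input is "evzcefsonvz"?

kbfiklyutb

The rule is to delete the last character, then shift every letter 6 places forward in the alphabet (wrapping around).
Applying both steps to "evzcefsonvz": "evzcefsonv", then "kbfiklyutb".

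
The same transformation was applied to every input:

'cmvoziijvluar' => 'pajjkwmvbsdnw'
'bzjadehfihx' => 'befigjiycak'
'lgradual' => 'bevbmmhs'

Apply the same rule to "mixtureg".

uvsfhnjy

The transformation: move the first 3 characters to the end (rotate left by 3), then shift every letter 1 place forward in the alphabet (wrapping around).
So "mixtureg" becomes "uvsfhnjy".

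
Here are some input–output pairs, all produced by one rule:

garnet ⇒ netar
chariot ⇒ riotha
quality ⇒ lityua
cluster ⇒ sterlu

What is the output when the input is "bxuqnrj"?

The rule is to delete the first character, then move the first 2 characters to the end (rotate left by 2).
Starting from "bxuqnrj": after the first operation, "xuqnrj"; after the second, "qnrjxu".

qnrjxu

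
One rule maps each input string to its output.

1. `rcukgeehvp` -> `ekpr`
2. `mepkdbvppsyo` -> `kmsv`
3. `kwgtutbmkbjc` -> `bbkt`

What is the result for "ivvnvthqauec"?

hinu

The pattern: keep one character in every 3, starting at position 1 (positions 1st, 4th, 7th, ...), then sort the characters into alphabetical order.
"ivvnvthqauec" → "inhu" → "hinu".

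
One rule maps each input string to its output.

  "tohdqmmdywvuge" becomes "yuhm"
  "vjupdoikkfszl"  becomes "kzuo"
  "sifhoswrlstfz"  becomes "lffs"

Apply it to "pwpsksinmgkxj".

Rule — keep one character in every 3, starting at position 3 (positions 3rd, 6th, 9th, ...), then move the last 2 characters to the front (rotate right by 2).
Applying that to "pwpsksinmgkxj" gives "mxps".

mxps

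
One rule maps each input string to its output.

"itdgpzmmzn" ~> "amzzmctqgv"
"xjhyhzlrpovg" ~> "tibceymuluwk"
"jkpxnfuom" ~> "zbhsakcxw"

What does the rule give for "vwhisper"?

The transformation: reverse the string, then shift every letter 13 places forward in the alphabet (wrapping around) — i.e. ROT13.
"vwhisper" → "ercfvuji".
(Check on "jkpxnfuom": → "moufnxpkj" → "zbhsakcxw" ✓)

ercfvuji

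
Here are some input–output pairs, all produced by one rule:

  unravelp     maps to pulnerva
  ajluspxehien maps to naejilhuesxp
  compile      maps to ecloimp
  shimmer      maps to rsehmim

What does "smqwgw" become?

Rule — take characters alternately from the front and the back (1st, last, 2nd, 2nd-last, ...), then swap each adjacent pair of characters (1↔2, 3↔4, ...).
On "smqwgw": the first step gives "swmgqw", and the second then gives "wsgmwq".

wsgmwq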